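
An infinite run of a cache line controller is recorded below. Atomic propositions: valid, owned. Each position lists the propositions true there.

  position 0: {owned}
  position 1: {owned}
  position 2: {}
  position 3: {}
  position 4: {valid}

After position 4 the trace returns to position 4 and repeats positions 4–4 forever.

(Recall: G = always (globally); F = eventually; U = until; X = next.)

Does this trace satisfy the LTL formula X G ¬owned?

No

The position after 0 is 1; G ¬owned is false there.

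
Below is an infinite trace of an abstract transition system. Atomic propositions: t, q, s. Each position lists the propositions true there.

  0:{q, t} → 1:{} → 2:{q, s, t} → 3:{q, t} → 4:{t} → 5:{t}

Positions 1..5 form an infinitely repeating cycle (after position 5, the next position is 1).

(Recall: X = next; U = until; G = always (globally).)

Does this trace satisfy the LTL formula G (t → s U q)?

Violated

t → s U q must hold at every position from 0 onward. It fails at position 4, so G (t → s U q) is false.
Positions where t holds: 0, 2, 3, 4, 5.
Check s U q at each: 0→ok, 2→ok, 3→ok, 4→fails, 5→fails.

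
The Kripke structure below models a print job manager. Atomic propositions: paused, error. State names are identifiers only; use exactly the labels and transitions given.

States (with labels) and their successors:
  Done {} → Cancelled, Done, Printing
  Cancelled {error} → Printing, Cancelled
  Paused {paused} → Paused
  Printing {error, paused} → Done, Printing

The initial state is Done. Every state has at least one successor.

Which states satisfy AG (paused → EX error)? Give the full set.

{Done, Cancelled, Printing}

States satisfying paused → EX error: {Done, Cancelled, Printing}.
States satisfying AG (paused → EX error): {Done, Cancelled, Printing}.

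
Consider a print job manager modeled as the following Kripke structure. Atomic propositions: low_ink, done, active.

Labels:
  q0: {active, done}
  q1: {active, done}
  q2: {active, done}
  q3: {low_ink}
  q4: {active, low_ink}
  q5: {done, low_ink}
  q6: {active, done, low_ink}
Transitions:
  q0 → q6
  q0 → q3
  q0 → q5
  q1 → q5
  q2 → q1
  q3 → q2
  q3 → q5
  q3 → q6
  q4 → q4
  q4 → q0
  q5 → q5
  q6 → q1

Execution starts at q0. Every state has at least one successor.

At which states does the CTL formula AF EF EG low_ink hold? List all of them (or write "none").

{q0, q1, q2, q3, q4, q5, q6}

States satisfying EF EG low_ink: {q0, q1, q2, q3, q4, q5, q6}.
States satisfying AF EF EG low_ink: {q0, q1, q2, q3, q4, q5, q6}.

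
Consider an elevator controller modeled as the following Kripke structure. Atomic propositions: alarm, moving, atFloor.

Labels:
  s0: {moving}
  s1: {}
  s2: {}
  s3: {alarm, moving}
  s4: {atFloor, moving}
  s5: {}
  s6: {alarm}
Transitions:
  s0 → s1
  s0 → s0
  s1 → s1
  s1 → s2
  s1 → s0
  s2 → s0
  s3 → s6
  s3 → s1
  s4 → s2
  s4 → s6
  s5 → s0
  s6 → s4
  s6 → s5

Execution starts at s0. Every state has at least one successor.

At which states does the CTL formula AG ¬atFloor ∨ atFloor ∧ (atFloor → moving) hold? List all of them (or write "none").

{s0, s1, s2, s4, s5}

States satisfying ¬atFloor: {s0, s1, s2, s3, s5, s6}.
States satisfying AG ¬atFloor: {s0, s1, s2, s5}.
States satisfying atFloor → moving: {s0, s1, s2, s3, s4, s5, s6}.
States satisfying atFloor ∧ (atFloor → moving): {s4}.
States satisfying AG ¬atFloor ∨ atFloor ∧ (atFloor → moving): {s0, s1, s2, s4, s5}.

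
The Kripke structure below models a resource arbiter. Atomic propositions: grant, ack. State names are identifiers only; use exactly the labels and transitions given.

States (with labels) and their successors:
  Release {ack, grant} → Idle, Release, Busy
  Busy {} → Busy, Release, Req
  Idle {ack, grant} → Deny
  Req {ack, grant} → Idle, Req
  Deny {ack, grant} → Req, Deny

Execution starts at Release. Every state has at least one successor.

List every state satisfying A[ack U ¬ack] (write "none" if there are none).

{Busy}

States satisfying ack: {Release, Idle, Req, Deny}.
States satisfying ¬ack: {Busy}.
States satisfying A[ack U ¬ack]: {Busy}.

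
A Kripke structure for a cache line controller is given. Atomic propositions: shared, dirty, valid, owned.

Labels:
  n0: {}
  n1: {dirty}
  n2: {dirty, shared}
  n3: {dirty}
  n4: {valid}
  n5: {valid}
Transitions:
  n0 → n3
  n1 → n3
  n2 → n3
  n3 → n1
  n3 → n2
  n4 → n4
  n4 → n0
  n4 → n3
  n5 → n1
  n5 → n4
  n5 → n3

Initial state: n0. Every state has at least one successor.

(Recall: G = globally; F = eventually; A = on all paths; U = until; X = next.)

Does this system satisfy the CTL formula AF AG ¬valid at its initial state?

Satisfied

States satisfying AG ¬valid: {n0, n1, n2, n3}.
States satisfying AF AG ¬valid: {n0, n1, n2, n3}.
n0 ∈ Sat(AF AG ¬valid).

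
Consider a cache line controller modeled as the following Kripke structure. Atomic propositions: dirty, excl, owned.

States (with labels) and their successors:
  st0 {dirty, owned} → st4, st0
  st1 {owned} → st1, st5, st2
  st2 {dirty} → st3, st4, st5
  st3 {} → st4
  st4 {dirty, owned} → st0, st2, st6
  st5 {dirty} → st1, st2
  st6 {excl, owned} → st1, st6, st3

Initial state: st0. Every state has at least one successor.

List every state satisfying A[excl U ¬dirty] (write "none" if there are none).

States satisfying excl: {st6}.
States satisfying ¬dirty: {st1, st3, st6}.
States satisfying A[excl U ¬dirty]: {st1, st3, st6}.

{st1, st3, st6}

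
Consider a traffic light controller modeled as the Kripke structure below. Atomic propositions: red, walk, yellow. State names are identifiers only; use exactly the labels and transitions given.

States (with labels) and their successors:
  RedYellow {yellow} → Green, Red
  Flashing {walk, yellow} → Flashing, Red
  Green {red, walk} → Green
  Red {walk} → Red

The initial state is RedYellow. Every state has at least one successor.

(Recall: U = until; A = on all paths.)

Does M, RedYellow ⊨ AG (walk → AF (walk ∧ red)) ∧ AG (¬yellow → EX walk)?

States satisfying walk → AF (walk ∧ red): {RedYellow, Green}.
States satisfying AG (walk → AF (walk ∧ red)): {Green}.
States satisfying ¬yellow → EX walk: {RedYellow, Flashing, Green, Red}.
States satisfying AG (¬yellow → EX walk): {RedYellow, Flashing, Green, Red}.
States satisfying AG (walk → AF (walk ∧ red)) ∧ AG (¬yellow → EX walk): {Green}.
RedYellow ∉ Sat(AG (walk → AF (walk ∧ red)) ∧ AG (¬yellow → EX walk)).

No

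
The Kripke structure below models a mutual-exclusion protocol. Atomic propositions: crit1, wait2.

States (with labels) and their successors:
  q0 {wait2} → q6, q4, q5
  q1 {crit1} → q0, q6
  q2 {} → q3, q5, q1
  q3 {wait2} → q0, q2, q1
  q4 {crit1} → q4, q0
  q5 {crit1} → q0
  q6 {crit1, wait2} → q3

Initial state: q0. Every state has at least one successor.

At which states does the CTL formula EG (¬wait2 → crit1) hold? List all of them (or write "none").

States satisfying ¬wait2 → crit1: {q0, q1, q3, q4, q5, q6}.
States satisfying EG (¬wait2 → crit1): {q0, q1, q3, q4, q5, q6}.

{q0, q1, q3, q4, q5, q6}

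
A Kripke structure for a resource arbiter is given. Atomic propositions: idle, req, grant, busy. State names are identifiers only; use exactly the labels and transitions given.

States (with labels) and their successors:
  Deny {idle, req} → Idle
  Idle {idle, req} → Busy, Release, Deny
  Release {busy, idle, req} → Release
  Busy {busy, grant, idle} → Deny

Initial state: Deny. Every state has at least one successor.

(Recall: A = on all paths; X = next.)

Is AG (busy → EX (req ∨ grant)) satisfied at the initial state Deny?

Satisfied

States satisfying busy → EX (req ∨ grant): {Deny, Idle, Release, Busy}.
States satisfying AG (busy → EX (req ∨ grant)): {Deny, Idle, Release, Busy}.
Every state reachable from Deny satisfies busy → EX (req ∨ grant).
Deny ∈ Sat(AG (busy → EX (req ∨ grant))).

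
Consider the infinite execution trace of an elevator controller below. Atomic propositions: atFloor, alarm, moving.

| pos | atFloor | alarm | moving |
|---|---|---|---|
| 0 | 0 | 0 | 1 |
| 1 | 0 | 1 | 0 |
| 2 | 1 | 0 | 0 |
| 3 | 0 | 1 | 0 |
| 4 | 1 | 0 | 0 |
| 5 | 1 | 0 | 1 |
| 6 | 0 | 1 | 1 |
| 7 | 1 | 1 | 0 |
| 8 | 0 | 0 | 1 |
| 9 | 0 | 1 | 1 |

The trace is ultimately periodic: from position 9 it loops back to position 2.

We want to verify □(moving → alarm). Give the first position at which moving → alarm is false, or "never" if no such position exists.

At position 0 the labels are {moving}, so moving → alarm is false there. This is the first violation.

0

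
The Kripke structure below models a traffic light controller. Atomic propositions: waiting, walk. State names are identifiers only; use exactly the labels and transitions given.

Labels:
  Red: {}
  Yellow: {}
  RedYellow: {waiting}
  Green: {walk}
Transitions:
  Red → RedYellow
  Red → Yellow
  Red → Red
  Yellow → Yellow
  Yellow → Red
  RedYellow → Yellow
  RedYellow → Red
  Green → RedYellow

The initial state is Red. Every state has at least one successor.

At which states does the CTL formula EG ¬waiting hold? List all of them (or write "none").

States satisfying ¬waiting: {Red, Yellow, Green}.
States satisfying EG ¬waiting: {Red, Yellow}.

{Red, Yellow}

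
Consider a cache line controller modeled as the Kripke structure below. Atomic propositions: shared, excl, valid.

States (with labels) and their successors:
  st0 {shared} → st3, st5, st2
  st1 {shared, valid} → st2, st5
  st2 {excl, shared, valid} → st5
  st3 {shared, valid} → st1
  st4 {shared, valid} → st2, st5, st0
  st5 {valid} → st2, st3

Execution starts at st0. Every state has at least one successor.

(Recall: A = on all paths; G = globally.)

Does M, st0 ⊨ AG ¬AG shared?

Yes

States satisfying ¬AG shared: {st0, st1, st2, st3, st4, st5}.
States satisfying AG ¬AG shared: {st0, st1, st2, st3, st4, st5}.
Every state reachable from st0 satisfies ¬AG shared.
st0 ∈ Sat(AG ¬AG shared).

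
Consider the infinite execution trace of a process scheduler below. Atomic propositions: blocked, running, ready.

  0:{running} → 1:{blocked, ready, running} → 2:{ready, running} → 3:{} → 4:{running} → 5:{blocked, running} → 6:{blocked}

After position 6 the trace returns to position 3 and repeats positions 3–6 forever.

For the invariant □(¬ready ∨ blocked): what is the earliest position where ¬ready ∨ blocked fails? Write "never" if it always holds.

2

Check ¬ready ∨ blocked at each position in order: 0 ✓, 1 ✓.
At position 2 the labels are {ready, running}, so ¬ready ∨ blocked is false there. This is the first violation.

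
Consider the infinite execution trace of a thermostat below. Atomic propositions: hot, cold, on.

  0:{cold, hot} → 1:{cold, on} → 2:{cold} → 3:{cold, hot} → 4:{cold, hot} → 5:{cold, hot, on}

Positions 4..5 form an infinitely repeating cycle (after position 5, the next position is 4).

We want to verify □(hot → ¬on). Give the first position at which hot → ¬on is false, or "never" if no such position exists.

5

Check hot → ¬on at each position in order: 0 ✓, 1 ✓, 2 ✓, 3 ✓, 4 ✓.
At position 5 the labels are {cold, hot, on}, so hot → ¬on is false there. This is the first violation.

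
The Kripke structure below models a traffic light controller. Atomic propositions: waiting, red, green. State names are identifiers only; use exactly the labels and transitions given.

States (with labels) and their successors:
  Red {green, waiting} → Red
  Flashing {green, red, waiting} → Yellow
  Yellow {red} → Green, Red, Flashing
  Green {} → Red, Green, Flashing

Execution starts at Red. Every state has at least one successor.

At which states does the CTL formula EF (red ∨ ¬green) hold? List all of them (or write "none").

States satisfying red ∨ ¬green: {Flashing, Yellow, Green}.
States satisfying EF (red ∨ ¬green): {Flashing, Yellow, Green}.

{Flashing, Yellow, Green}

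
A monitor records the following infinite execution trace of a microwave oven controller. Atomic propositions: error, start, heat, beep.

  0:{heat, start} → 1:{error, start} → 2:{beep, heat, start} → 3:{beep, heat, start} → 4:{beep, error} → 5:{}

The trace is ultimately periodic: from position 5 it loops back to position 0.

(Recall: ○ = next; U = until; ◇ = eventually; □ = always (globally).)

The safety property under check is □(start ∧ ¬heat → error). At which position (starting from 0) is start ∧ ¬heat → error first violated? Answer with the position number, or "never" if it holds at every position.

never

start ∧ ¬heat → error holds at every position 0..5, and those are all the positions the trace ever visits, so the invariant □(start ∧ ¬heat → error) is never violated.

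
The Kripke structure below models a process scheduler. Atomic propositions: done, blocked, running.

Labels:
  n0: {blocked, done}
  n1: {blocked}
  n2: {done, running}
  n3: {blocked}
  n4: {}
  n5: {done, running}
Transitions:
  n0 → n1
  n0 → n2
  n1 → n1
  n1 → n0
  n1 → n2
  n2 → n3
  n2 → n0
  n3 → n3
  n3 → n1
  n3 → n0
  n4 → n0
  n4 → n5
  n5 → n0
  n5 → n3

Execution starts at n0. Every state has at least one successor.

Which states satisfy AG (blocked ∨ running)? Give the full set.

{n0, n1, n2, n3, n5}

States satisfying blocked ∨ running: {n0, n1, n2, n3, n5}.
States satisfying AG (blocked ∨ running): {n0, n1, n2, n3, n5}.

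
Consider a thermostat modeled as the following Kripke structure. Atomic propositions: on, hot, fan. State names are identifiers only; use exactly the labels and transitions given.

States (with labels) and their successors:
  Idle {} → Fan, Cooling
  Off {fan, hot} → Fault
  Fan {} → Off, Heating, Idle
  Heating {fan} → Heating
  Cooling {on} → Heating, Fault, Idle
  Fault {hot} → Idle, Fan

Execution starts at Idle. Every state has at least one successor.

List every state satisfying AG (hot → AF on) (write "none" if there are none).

States satisfying hot → AF on: {Idle, Fan, Heating, Cooling}.
States satisfying AG (hot → AF on): {Heating}.

{Heating}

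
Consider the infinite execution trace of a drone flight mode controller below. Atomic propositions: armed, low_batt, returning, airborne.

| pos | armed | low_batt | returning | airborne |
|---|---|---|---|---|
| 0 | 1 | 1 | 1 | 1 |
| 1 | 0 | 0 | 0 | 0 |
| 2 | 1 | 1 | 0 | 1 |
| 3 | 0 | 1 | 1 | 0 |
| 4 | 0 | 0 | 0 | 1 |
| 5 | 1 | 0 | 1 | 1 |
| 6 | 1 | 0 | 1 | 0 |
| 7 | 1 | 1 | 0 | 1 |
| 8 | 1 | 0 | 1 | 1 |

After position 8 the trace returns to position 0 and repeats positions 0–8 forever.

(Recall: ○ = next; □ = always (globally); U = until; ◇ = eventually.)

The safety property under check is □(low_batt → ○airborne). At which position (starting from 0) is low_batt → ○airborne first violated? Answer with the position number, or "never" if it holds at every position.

0

At position 0 the labels are {airborne, armed, low_batt, returning} and the next position 1 has {}, so low_batt → ○airborne is false there. This is the first violation.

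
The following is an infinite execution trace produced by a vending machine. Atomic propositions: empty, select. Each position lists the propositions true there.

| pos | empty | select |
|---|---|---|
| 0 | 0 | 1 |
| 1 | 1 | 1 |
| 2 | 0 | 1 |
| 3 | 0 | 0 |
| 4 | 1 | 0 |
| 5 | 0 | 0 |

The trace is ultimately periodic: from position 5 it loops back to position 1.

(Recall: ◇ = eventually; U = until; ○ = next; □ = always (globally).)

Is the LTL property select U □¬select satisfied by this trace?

Does not hold

Walking from position 0: at position 3, □¬select has not yet held and select fails, so select U □¬select is false.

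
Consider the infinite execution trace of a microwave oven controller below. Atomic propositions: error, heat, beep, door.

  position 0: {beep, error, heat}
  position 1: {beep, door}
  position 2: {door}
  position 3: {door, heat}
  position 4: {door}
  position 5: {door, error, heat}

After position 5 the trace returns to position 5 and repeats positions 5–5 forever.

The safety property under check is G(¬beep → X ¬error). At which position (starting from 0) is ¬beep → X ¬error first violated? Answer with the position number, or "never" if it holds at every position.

4

Check ¬beep → X ¬error at each position in order: 0 ✓, 1 ✓, 2 ✓, 3 ✓.
At position 4 the labels are {door} and the next position 5 has {door, error, heat}, so ¬beep → X ¬error is false there. This is the first violation.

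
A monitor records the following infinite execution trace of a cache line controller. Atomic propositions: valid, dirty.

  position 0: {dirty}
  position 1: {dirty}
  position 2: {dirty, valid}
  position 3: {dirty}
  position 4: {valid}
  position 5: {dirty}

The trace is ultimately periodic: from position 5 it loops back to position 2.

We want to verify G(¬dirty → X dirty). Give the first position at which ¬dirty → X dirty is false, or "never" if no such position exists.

¬dirty → X dirty holds at every position 0..5, and those are all the positions the trace ever visits, so the invariant G(¬dirty → X dirty) is never violated.

never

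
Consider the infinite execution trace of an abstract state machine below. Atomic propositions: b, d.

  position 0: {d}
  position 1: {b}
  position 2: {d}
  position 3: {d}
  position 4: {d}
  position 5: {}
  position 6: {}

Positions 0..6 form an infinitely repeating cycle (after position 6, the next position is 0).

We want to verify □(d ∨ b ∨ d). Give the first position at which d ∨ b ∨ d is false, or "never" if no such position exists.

5

Check d ∨ b ∨ d at each position in order: 0 ✓, 1 ✓, 2 ✓, 3 ✓, 4 ✓.
At position 5 the labels are {}, so d ∨ b ∨ d is false there. This is the first violation.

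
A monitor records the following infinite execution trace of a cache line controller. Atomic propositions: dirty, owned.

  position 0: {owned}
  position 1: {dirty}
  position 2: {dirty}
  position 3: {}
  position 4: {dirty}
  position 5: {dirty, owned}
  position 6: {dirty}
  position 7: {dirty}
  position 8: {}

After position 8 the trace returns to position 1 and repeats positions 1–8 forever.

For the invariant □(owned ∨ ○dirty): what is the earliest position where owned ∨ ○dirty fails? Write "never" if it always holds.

2

Check owned ∨ ○dirty at each position in order: 0 ✓, 1 ✓.
At position 2 the labels are {dirty} and the next position 3 has {}, so owned ∨ ○dirty is false there. This is the first violation.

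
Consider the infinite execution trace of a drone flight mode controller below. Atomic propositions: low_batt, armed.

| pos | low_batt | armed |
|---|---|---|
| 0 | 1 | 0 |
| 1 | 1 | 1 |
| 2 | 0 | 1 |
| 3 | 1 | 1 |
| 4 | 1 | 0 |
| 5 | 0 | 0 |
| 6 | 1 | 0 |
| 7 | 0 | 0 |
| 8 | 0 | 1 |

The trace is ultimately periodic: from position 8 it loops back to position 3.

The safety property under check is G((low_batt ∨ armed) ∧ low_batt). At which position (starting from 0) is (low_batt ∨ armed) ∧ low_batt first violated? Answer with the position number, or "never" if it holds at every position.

2

Check (low_batt ∨ armed) ∧ low_batt at each position in order: 0 ✓, 1 ✓.
At position 2 the labels are {armed}, so (low_batt ∨ armed) ∧ low_batt is false there. This is the first violation.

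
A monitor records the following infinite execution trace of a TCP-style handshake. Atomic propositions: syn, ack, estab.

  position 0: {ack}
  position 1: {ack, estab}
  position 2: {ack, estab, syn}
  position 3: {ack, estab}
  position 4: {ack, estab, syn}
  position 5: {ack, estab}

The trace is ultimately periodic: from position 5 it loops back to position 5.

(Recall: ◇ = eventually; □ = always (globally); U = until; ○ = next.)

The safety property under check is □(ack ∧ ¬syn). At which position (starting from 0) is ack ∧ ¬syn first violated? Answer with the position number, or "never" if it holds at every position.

Check ack ∧ ¬syn at each position in order: 0 ✓, 1 ✓.
At position 2 the labels are {ack, estab, syn}, so ack ∧ ¬syn is false there. This is the first violation.

2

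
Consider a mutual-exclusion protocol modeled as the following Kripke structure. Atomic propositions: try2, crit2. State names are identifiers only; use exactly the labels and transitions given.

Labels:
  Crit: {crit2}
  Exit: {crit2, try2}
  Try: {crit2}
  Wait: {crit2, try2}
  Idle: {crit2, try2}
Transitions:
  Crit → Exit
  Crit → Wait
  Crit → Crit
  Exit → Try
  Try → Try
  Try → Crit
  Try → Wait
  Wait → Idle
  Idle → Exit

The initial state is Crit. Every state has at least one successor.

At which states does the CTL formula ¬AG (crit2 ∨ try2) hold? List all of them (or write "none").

none

States satisfying crit2 ∨ try2: {Crit, Exit, Try, Wait, Idle}.
States satisfying AG (crit2 ∨ try2): {Crit, Exit, Try, Wait, Idle}.
States satisfying ¬AG (crit2 ∨ try2): ∅.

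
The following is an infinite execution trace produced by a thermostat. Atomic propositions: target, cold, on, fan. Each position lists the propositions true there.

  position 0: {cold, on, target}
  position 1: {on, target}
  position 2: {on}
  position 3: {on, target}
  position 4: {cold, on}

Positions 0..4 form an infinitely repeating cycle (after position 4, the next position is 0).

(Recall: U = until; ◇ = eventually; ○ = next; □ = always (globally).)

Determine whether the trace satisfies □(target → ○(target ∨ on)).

Satisfied

target → ○(target ∨ on) holds at every position 0..4, and those are all positions ever visited, so □(target → ○(target ∨ on)) holds.
Positions where target holds: 0, 1, 3.
Check ○(target ∨ on) at each: 0→ok, 1→ok, 3→ok.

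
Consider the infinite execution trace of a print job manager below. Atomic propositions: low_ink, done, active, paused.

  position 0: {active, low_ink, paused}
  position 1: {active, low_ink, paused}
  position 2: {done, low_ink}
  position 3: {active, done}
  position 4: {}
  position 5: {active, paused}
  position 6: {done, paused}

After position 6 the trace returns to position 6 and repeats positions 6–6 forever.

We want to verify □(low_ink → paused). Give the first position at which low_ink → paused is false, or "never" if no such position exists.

Check low_ink → paused at each position in order: 0 ✓, 1 ✓.
At position 2 the labels are {done, low_ink}, so low_ink → paused is false there. This is the first violation.

2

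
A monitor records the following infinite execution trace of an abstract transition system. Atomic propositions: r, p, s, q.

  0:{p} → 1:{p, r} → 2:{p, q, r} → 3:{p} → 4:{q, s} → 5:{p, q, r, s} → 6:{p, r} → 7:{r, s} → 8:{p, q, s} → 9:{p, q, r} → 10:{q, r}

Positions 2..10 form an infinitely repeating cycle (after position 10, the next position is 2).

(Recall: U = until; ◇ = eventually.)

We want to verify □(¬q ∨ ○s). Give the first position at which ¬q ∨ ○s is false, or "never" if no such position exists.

2

Check ¬q ∨ ○s at each position in order: 0 ✓, 1 ✓.
At position 2 the labels are {p, q, r} and the next position 3 has {p}, so ¬q ∨ ○s is false there. This is the first violation.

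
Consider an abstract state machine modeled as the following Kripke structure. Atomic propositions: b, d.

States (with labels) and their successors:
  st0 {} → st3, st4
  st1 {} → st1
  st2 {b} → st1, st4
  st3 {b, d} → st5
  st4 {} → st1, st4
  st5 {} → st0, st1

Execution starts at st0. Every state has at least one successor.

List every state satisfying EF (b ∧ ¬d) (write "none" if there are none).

States satisfying b ∧ ¬d: {st2}.
States satisfying EF (b ∧ ¬d): {st2}.

{st2}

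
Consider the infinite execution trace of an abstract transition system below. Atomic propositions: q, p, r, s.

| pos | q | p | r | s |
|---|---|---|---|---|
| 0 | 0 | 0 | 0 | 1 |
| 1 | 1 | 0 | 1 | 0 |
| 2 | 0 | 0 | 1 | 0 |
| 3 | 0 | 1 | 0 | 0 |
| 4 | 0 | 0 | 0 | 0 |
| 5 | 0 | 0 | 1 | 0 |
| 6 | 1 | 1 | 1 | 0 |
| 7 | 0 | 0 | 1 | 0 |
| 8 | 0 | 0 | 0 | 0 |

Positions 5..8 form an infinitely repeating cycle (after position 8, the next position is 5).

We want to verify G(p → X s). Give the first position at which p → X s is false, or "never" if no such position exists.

Check p → X s at each position in order: 0 ✓, 1 ✓, 2 ✓.
At position 3 the labels are {p} and the next position 4 has {}, so p → X s is false there. This is the first violation.

3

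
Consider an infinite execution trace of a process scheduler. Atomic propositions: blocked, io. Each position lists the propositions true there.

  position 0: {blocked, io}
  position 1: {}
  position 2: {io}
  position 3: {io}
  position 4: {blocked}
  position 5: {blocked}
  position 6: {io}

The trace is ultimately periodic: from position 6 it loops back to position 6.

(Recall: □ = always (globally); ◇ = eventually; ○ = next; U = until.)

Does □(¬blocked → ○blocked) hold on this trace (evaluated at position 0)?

Violated

¬blocked → ○blocked must hold at every position from 0 onward. It fails at position 1, so □(¬blocked → ○blocked) is false.
Positions where ¬blocked holds: 1, 2, 3, 6.
Check ○blocked at each: 1→fails, 2→fails, 3→ok, 6→fails.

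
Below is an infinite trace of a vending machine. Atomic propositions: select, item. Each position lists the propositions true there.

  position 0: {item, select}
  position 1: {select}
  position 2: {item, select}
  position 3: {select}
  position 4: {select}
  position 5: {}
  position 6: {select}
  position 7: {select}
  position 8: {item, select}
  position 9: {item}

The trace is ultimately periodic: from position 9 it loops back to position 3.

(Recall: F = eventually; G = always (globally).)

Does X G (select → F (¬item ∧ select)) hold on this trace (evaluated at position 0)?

The position after 0 is 1; G (select → F (¬item ∧ select)) is true there.

Yes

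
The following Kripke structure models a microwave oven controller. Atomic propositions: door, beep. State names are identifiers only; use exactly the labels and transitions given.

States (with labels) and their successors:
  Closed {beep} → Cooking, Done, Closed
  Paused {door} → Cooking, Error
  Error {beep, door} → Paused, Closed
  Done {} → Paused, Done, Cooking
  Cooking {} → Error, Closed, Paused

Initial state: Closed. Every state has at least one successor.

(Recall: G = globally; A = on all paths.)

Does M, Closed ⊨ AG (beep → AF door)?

Does not hold

States satisfying beep → AF door: {Paused, Error, Done, Cooking}.
States satisfying AG (beep → AF door): ∅.
Closed is reachable from Closed and violates beep → AF door, so AG fails at Closed.
Closed ∉ Sat(AG (beep → AF door)).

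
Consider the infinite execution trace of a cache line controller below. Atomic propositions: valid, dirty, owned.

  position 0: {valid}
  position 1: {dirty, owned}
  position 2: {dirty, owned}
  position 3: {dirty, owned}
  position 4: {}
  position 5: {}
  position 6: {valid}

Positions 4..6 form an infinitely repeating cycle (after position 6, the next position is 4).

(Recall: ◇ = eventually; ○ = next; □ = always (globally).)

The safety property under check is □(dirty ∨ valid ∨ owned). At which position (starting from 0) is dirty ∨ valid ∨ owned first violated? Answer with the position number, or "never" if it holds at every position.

Check dirty ∨ valid ∨ owned at each position in order: 0 ✓, 1 ✓, 2 ✓, 3 ✓.
At position 4 the labels are {}, so dirty ∨ valid ∨ owned is false there. This is the first violation.

4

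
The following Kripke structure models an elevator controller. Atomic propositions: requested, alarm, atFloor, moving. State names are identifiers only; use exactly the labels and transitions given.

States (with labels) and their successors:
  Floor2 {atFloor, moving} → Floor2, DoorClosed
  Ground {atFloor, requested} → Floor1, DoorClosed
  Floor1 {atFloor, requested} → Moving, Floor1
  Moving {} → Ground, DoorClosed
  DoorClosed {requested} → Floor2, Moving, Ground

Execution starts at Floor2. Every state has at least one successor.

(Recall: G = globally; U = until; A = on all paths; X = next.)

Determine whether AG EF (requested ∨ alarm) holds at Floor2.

States satisfying EF (requested ∨ alarm): {Floor2, Ground, Floor1, Moving, DoorClosed}.
States satisfying AG EF (requested ∨ alarm): {Floor2, Ground, Floor1, Moving, DoorClosed}.
Every state reachable from Floor2 satisfies EF (requested ∨ alarm).
Floor2 ∈ Sat(AG EF (requested ∨ alarm)).

Holds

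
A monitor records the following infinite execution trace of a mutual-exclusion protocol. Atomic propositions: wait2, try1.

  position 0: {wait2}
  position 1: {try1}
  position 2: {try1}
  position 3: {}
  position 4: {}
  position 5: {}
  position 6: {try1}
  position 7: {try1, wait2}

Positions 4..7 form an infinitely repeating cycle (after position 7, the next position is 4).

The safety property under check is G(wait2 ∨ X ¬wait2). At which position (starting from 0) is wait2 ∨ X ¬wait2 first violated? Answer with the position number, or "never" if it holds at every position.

6

Check wait2 ∨ X ¬wait2 at each position in order: 0 ✓, 1 ✓, 2 ✓, 3 ✓, 4 ✓, 5 ✓.
At position 6 the labels are {try1} and the next position 7 has {try1, wait2}, so wait2 ∨ X ¬wait2 is false there. This is the first violation.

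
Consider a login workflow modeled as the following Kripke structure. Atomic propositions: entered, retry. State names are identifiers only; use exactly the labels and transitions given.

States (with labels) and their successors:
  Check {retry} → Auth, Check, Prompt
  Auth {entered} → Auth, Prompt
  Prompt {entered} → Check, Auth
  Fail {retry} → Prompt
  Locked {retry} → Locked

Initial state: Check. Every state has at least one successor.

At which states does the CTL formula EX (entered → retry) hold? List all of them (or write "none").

States satisfying entered → retry: {Check, Fail, Locked}.
States satisfying EX (entered → retry): {Check, Prompt, Locked}.

{Check, Prompt, Locked}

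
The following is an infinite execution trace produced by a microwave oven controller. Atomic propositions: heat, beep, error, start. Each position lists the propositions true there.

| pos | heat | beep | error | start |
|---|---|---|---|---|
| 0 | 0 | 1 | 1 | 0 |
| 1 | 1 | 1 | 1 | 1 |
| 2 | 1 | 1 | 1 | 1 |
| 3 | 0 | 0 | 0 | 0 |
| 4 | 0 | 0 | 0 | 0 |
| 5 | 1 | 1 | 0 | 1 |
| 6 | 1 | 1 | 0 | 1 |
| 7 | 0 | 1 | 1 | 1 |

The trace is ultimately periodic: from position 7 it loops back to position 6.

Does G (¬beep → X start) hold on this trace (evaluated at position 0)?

No

¬beep → X start must hold at every position from 0 onward. It fails at position 3, so G (¬beep → X start) is false.
Positions where ¬beep holds: 3, 4.
Check X start at each: 3→fails, 4→ok.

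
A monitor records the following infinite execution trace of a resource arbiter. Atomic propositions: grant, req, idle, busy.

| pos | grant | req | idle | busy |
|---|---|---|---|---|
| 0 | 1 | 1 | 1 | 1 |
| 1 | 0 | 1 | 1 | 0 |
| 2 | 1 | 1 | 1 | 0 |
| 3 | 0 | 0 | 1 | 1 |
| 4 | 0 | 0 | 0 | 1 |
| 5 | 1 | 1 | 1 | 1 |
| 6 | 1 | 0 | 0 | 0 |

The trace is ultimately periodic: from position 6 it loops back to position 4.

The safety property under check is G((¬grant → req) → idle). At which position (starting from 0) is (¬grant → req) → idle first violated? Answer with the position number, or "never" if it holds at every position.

6

Check (¬grant → req) → idle at each position in order: 0 ✓, 1 ✓, 2 ✓, 3 ✓, 4 ✓, 5 ✓.
At position 6 the labels are {grant}, so (¬grant → req) → idle is false there. This is the first violation.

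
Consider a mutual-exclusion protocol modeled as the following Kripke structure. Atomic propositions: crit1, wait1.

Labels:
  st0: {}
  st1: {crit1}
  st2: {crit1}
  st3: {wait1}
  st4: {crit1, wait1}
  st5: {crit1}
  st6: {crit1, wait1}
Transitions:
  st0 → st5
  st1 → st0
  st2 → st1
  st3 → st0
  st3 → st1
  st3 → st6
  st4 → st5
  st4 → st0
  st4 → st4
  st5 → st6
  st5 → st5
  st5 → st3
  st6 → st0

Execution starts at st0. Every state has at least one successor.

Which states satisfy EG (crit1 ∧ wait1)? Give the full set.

States satisfying crit1 ∧ wait1: {st4, st6}.
States satisfying EG (crit1 ∧ wait1): {st4}.

{st4}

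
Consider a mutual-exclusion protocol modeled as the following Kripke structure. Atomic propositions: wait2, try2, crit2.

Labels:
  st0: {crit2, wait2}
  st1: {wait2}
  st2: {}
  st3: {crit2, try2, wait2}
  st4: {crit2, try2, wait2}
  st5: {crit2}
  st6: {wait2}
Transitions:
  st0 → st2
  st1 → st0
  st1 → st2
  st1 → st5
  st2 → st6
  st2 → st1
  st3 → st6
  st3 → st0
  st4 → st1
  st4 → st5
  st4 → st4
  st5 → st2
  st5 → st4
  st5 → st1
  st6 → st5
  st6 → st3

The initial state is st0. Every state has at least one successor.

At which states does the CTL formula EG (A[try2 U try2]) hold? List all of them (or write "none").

States satisfying A[try2 U try2]: {st3, st4}.
States satisfying EG (A[try2 U try2]): {st4}.

{st4}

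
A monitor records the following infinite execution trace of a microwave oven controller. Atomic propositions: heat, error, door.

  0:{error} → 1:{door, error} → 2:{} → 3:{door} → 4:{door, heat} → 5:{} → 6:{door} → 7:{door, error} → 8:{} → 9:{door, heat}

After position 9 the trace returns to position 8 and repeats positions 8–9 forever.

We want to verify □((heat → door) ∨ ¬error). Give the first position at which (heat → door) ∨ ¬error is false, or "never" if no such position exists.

(heat → door) ∨ ¬error holds at every position 0..9, and those are all the positions the trace ever visits, so the invariant □((heat → door) ∨ ¬error) is never violated.

never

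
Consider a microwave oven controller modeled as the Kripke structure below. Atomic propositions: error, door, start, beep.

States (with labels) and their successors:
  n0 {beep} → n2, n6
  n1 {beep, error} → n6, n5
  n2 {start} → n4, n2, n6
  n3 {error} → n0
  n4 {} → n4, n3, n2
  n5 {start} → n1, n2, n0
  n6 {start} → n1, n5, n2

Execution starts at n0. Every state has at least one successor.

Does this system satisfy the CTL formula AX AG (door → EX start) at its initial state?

States satisfying AG (door → EX start): {n0, n1, n2, n3, n4, n5, n6}.
States satisfying AX AG (door → EX start): {n0, n1, n2, n3, n4, n5, n6}.
n0 ∈ Sat(AX AG (door → EX start)).

Yes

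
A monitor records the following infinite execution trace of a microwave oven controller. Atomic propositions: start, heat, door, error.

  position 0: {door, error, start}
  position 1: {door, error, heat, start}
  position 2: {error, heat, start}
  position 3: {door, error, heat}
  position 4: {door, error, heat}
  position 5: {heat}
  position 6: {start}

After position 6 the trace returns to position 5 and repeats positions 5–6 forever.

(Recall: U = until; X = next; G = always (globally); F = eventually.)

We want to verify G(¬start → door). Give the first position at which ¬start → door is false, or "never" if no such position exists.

Check ¬start → door at each position in order: 0 ✓, 1 ✓, 2 ✓, 3 ✓, 4 ✓.
At position 5 the labels are {heat}, so ¬start → door is false there. This is the first violation.

5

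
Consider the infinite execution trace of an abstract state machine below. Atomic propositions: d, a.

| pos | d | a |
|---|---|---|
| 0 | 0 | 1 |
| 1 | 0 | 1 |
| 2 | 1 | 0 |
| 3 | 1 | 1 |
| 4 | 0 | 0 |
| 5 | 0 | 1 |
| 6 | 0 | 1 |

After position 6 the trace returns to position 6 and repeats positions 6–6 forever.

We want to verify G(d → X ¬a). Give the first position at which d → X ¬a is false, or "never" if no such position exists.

Check d → X ¬a at each position in order: 0 ✓, 1 ✓.
At position 2 the labels are {d} and the next position 3 has {a, d}, so d → X ¬a is false there. This is the first violation.

2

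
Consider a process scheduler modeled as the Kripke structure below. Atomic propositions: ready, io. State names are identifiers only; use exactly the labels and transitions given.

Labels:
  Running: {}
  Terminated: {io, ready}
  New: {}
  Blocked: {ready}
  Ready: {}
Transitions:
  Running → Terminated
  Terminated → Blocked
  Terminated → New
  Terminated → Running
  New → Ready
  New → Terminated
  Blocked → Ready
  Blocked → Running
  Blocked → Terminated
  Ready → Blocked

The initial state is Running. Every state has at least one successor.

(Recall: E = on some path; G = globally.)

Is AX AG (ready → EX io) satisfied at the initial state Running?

States satisfying AG (ready → EX io): ∅.
States satisfying AX AG (ready → EX io): ∅.
Running ∉ Sat(AX AG (ready → EX io)).

No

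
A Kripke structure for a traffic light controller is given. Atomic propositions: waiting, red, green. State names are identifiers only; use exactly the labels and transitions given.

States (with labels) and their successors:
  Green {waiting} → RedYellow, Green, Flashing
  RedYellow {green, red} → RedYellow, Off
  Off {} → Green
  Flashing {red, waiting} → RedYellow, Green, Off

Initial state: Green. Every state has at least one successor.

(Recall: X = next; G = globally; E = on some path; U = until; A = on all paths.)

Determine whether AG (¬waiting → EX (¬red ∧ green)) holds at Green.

States satisfying ¬waiting → EX (¬red ∧ green): {Green, Flashing}.
States satisfying AG (¬waiting → EX (¬red ∧ green)): ∅.
Off is reachable from Green and violates ¬waiting → EX (¬red ∧ green), so AG fails at Green.
Green ∉ Sat(AG (¬waiting → EX (¬red ∧ green))).

No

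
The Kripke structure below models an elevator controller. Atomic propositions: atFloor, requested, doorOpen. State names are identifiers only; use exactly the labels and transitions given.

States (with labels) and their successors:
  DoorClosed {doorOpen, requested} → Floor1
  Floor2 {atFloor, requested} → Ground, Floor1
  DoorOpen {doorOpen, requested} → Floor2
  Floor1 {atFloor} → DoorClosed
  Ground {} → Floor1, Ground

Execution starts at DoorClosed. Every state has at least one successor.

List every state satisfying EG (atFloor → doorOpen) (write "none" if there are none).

{Ground}

States satisfying atFloor → doorOpen: {DoorClosed, DoorOpen, Ground}.
States satisfying EG (atFloor → doorOpen): {Ground}.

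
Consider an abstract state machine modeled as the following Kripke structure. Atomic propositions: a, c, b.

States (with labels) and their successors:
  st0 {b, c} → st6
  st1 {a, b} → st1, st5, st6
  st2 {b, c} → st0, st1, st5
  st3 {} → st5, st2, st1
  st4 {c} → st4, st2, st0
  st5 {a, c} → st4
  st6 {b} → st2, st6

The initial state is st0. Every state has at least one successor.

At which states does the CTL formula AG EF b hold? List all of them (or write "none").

States satisfying EF b: {st0, st1, st2, st3, st4, st5, st6}.
States satisfying AG EF b: {st0, st1, st2, st3, st4, st5, st6}.

{st0, st1, st2, st3, st4, st5, st6}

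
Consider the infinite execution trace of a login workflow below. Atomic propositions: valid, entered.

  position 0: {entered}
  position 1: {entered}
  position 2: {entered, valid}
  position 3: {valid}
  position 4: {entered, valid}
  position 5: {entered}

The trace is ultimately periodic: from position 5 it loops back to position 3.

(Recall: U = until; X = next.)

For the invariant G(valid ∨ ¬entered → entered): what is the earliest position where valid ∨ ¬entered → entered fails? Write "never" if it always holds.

3

Check valid ∨ ¬entered → entered at each position in order: 0 ✓, 1 ✓, 2 ✓.
At position 3 the labels are {valid}, so valid ∨ ¬entered → entered is false there. This is the first violation.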